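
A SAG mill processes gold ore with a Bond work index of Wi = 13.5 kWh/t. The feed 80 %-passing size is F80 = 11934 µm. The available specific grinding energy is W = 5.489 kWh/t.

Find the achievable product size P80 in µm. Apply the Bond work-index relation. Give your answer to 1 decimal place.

P80 = 403.0 µm

Bond: W = 10·Wi·(1/√P80 − 1/√F80)
1/√P80 = 1/√F80 + W/(10·Wi)
  = 5.4890/(10·13.5) + 1/√11934 = 0.040659 + 0.009154 = 0.049813
P80 = (1/0.049813)² = 20.0750² = 403.01 µm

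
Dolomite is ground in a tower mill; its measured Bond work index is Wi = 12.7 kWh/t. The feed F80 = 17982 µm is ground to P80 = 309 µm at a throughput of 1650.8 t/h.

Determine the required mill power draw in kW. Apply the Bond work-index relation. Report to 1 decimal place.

W_Bond = 10·Wi·(1/√P₈₀ − 1/√F₈₀)
W = 10·12.7·(1/√309 − 1/√17982) = 10·12.7·(0.049431) = 6.2777 kWh/t
Power = W × throughput = 6.2777 kWh/t × 1650.8 t/h = 10363.2 kW

P = 10363.2 kW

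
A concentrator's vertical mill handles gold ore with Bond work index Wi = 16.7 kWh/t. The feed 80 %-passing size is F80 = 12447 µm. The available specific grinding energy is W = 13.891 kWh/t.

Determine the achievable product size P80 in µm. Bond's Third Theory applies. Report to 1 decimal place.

P80 = 117.8 µm

Bond:  W = 10 Wi (1/√P − 1/√F)
⇒ 1/√P80 = W/(10·Wi) + 1/√F80
  = 13.8910/(10·16.7) + 1/√12447 = 0.083180 + 0.008963 = 0.092143
P80 = (1/0.092143)² = 10.8527² = 117.78 µm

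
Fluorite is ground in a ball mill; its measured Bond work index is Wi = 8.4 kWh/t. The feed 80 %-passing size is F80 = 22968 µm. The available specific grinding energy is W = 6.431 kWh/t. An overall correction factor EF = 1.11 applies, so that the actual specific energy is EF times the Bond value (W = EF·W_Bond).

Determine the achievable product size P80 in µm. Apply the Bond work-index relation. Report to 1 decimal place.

W = 10 Wi / √P80 − 10 Wi / √F80
W_Bond = W / EF = 6.431 / 1.11 = 5.7937 kWh/t
P80^-0.5 = F80^-0.5 + W_Bond/(10 Wi)
  = 5.7937/(10·8.4) + 1/√22968 = 0.068973 + 0.006598 = 0.075571
P80 = (1/0.075571)² = 13.2326² = 175.10 µm

P80 = 175.1 µm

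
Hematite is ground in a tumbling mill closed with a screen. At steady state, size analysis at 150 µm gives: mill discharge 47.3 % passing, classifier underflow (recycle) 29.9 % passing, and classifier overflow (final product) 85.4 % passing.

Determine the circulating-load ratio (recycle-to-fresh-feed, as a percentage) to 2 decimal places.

CL = 218.97 %

Let r = R/F. Size balance at 150 µm:
d + r·d = r·u + o → r(d−u) = o−d
r = (85.4 − 47.3)/(47.3 − 29.9) = 38.1/17.4 = 2.1897
CL = 100·r = 218.97 %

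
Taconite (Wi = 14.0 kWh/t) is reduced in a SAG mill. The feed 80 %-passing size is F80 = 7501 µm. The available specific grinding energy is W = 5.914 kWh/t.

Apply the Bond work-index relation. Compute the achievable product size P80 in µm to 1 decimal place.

P80 = 345.6 µm

W_Bond = 10·Wi·(1/√P₈₀ − 1/√F₈₀)
P80^-0.5 = F80^-0.5 + W/(10 Wi)
  = 5.9140/(10·14.0) + 1/√7501 = 0.042243 + 0.011546 = 0.053789
P80 = (1/0.053789)² = 18.5911² = 345.63 µm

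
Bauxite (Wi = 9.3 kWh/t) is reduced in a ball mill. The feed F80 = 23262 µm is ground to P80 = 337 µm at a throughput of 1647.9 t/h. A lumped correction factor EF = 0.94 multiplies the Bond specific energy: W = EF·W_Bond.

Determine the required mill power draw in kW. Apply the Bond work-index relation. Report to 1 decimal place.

Bond: W = 10·Wi·(1/√P80 − 1/√F80)
W = 10·9.3·(1/√337 − 1/√23262) = 10·9.3·(0.047917) = 4.4563 kWh/t
W_actual = 0.94 × 4.4563 = 4.1889 kWh/t
Mill draw = 4.1889 × 1647.9 = 6902.9 kW

P = 6902.9 kW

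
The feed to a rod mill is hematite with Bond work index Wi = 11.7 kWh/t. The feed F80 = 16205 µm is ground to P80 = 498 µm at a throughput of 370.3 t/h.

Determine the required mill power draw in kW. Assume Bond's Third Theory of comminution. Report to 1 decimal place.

W = 10 Wi (1/√P80 − 1/√F80)  [Bond]
W = 10·11.7·(1/√498 − 1/√16205) = 10·11.7·(0.036956) = 4.3238 kWh/t
P = W·T = 4.3238·370.3 = 1601.1 kW

P = 1601.1 kW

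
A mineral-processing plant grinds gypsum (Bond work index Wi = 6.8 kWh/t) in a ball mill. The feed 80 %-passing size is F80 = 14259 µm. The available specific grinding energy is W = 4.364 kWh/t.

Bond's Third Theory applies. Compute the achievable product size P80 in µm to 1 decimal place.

P80 = 190.0 µm

W = 10 Wi / √P80 − 10 Wi / √F80
⇒ 1/√P80 = W/(10·Wi) + 1/√F80
  = 4.3640/(10·6.8) + 1/√14259 = 0.064176 + 0.008374 = 0.072551
P80 = (1/0.072551)² = 13.7834² = 189.98 µm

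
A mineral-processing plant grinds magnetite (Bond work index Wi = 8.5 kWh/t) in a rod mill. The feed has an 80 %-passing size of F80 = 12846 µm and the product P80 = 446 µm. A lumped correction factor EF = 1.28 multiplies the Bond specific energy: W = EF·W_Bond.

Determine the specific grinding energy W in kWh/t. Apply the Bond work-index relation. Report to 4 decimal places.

W = 4.1919 kWh/t

Bond:  W = 10 Wi (1/√P − 1/√F)
1/√446 = 0.047351;  1/√12846 = 0.008823
W = 10·8.5·(0.047351 − 0.008823) = 3.2749 kWh/t
Apply correction: 3.2749 × 1.28 = 4.1919 kWh/t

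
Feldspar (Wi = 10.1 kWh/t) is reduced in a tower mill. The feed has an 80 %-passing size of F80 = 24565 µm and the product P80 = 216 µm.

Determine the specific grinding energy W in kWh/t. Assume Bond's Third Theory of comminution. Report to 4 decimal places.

W = 6.2278 kWh/t

W = 10 Wi (P80^-0.5 − F80^-0.5)
1/√216 = 0.068041;  1/√24565 = 0.006380
W = 10·10.1·(0.068041 − 0.006380) = 6.2278 kWh/t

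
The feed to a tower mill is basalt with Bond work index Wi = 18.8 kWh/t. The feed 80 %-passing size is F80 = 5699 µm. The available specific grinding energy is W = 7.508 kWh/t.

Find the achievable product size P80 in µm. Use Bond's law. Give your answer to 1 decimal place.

P80 = 353.6 µm

W = 10·Wi·(P80^(-½) − F80^(-½))
⇒ 1/√P80 = W/(10·Wi) + 1/√F80
  = 7.5080/(10·18.8) + 1/√5699 = 0.039936 + 0.013246 = 0.053183
P80 = (1/0.053183)² = 18.8031² = 353.56 µm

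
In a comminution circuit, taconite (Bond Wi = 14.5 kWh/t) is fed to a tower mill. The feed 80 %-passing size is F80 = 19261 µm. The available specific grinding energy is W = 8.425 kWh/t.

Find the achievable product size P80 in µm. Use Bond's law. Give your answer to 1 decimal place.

W = 10·Wi·[P80^(−½) − F80^(−½)]
P80^-0.5 = F80^-0.5 + W/(10 Wi)
  = 8.4250/(10·14.5) + 1/√19261 = 0.058103 + 0.007205 = 0.065309
P80 = (1/0.065309)² = 15.3119² = 234.45 µm

P80 = 234.5 µm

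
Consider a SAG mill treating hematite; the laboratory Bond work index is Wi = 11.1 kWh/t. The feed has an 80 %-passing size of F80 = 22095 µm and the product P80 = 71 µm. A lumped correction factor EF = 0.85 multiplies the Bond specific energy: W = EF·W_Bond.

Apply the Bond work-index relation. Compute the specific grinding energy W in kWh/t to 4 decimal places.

W = 10 Wi (P80^-0.5 − F80^-0.5)
1/√71 = 0.118678;  1/√22095 = 0.006727
W = 10·11.1·(0.118678 − 0.006727) = 12.4265 kWh/t
With EF = 0.85: W = 12.4265·0.85 = 10.5625 kWh/t

W = 10.5625 kWh/t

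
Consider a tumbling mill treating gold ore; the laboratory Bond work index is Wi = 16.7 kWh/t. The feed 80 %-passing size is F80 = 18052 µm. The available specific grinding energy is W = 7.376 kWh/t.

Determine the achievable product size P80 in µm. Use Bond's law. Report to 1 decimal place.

P80 = 375.4 µm

Bond: W = 10·Wi·(1/√P80 − 1/√F80)
⇒ 1/√P80 = W/(10·Wi) + 1/√F80
  = 7.3760/(10·16.7) + 1/√18052 = 0.044168 + 0.007443 = 0.051610
P80 = (1/0.051610)² = 19.3759² = 375.43 µm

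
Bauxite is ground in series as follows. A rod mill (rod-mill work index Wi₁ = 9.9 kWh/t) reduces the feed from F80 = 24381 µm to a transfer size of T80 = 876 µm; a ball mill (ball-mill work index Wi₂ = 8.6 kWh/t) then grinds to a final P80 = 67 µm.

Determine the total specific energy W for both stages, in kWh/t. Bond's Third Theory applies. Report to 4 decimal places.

W = 10.3118 kWh/t

W_Bond = 10·Wi·(1/√P₈₀ − 1/√F₈₀)
Stage 1 (24381→876 µm, Wi₁=9.9): W₁ = 10·9.9·(0.033787 − 0.006404) = 2.7109 kWh/t
Stage 2 (876→67 µm, Wi₂=8.6): W₂ = 10·8.6·(0.122169 − 0.033787) = 7.6009 kWh/t
W = W₁ + W₂ = 2.7109 + 7.6009 = 10.3118 kWh/t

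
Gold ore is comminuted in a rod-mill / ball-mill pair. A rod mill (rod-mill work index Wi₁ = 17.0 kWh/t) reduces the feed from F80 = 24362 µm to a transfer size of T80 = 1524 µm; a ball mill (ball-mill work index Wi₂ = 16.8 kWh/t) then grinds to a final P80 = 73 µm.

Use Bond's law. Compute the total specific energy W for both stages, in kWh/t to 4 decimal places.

Bond:  W = 10 Wi (1/√P − 1/√F)
Stage 1 (24362→1524 µm, Wi₁=17.0): W₁ = 10·17.0·(0.025616 − 0.006407) = 3.2655 kWh/t
Stage 2 (1524→73 µm, Wi₂=16.8): W₂ = 10·16.8·(0.117041 − 0.025616) = 15.3595 kWh/t
W = W₁ + W₂ = 3.2655 + 15.3595 = 18.6250 kWh/t

W = 18.6250 kWh/t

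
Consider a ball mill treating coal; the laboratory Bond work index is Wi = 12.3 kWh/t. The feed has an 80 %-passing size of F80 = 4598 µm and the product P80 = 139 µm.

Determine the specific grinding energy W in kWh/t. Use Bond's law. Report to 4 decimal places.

W = 8.6188 kWh/t

W = 10·Wi·[P80^(−½) − F80^(−½)]
1/√139 = 0.084819;  1/√4598 = 0.014747
W = 10·12.3·(0.084819 − 0.014747) = 8.6188 kWh/t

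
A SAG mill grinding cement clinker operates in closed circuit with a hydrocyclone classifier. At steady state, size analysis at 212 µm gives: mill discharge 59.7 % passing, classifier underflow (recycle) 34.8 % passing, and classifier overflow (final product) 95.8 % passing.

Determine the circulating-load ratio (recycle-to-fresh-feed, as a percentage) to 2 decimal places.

CL = 144.98 %

Mass balance on the −212 µm fraction:
(1+r)·d = r·u + o ⇒ r = (o−d)/(d−u)
r = (95.8 − 59.7)/(59.7 − 34.8) = 36.1/24.9 = 1.4498
CL = 100·r = 144.98 %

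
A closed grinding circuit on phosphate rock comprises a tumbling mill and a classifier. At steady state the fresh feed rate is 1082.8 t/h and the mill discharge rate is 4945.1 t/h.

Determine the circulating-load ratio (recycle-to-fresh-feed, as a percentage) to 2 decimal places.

Steady state: M = F + R.
R = M − F = 4945.1 − 1082.8 = 3862.3 t/h
CL = 100·R/F = 100·3862.3/1082.8 = 356.70 %

CL = 356.70 %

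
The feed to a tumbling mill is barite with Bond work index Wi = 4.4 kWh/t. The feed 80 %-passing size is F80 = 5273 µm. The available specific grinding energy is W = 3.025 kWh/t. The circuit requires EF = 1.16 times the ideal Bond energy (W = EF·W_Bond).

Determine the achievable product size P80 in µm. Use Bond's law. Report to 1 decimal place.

Bond: W = 10·Wi·(1/√P80 − 1/√F80)
W_Bond = W / EF = 3.025 / 1.16 = 2.6078 kWh/t
1/√P80 = 1/√F80 + W_Bond/(10·Wi)
  = 2.6078/(10·4.4) + 1/√5273 = 0.059267 + 0.013771 = 0.073038
P80 = (1/0.073038)² = 13.6914² = 187.46 µm

P80 = 187.5 µm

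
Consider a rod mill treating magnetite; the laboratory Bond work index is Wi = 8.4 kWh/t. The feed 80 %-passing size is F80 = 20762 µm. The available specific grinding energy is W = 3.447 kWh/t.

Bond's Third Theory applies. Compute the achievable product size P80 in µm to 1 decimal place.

W = 10 Wi / √P80 − 10 Wi / √F80
⇒ 1/√P80 = W/(10·Wi) + 1/√F80
  = 3.4470/(10·8.4) + 1/√20762 = 0.041036 + 0.006940 = 0.047976
P80 = (1/0.047976)² = 20.8438² = 434.47 µm

P80 = 434.5 µm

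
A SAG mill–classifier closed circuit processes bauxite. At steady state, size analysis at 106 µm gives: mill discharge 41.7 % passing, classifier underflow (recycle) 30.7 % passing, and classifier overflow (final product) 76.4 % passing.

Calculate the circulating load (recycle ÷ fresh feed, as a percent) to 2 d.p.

CL = 315.45 %

Let r = R/F. Size balance at 106 µm:
r = (o − d)/(d − u)
r = (76.4 − 41.7)/(41.7 − 30.7) = 34.7/11.0 = 3.1545
CL = 100·r = 315.45 %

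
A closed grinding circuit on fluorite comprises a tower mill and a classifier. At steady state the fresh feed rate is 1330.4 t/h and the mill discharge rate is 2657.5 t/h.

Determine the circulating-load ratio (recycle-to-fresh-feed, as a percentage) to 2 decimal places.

Mill node: discharge = fresh + recycle.
R = M − F = 2657.5 − 1330.4 = 1327.1 t/h
CL = 100·R/F = 100·1327.1/1330.4 = 99.75 %

CL = 99.75 %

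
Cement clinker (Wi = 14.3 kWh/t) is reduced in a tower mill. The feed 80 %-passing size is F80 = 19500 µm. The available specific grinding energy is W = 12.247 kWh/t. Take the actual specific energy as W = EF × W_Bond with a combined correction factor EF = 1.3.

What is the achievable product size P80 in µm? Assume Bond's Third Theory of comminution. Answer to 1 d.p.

P80 = 187.4 µm

W = 10·Wi·[P80^(−½) − F80^(−½)]
W_Bond = W / EF = 12.247 / 1.3 = 9.4208 kWh/t
⇒ 1/√P80 = W_Bond/(10 Wi) + 1/√F80
  = 9.4208/(10·14.3) + 1/√19500 = 0.065880 + 0.007161 = 0.073041
P80 = (1/0.073041)² = 13.6910² = 187.44 µm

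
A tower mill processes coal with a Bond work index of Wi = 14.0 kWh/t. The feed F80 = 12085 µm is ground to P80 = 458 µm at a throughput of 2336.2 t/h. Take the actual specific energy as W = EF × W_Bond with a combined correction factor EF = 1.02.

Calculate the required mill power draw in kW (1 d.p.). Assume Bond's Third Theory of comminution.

P = 12553.8 kW

W = 10 Wi (P80^-0.5 − F80^-0.5)
W = 10·14.0·(1/√458 − 1/√12085) = 10·14.0·(0.037630) = 5.2683 kWh/t
W_actual = 1.02 × 5.2683 = 5.3736 kWh/t
P_mill = W·ṁ = 5.3736·2336.2 = 12553.8 kW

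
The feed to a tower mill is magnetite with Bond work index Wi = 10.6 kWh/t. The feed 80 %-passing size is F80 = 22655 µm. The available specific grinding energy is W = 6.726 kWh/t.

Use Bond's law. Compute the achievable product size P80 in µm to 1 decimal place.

P80 = 203.5 µm

W = 10·Wi·[P80^(−½) − F80^(−½)]
⇒ 1/√P80 = W/(10 Wi) + 1/√F80
  = 6.7260/(10·10.6) + 1/√22655 = 0.063453 + 0.006644 = 0.070097
P80 = (1/0.070097)² = 14.2660² = 203.52 µm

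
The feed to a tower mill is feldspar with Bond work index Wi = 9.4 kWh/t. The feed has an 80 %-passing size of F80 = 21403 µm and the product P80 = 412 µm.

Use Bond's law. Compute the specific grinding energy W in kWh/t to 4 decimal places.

W = 3.9885 kWh/t

W = 10 Wi (1/√P80 − 1/√F80)  [Bond]
1/√412 = 0.049266;  1/√21403 = 0.006835
W = 10·9.4·(0.049266 − 0.006835) = 3.9885 kWh/t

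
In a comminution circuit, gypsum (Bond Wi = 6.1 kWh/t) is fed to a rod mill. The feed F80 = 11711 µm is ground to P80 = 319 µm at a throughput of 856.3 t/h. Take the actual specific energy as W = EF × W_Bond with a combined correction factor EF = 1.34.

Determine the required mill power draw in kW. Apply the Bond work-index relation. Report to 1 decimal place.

P = 3272.1 kW

Bond: W = 10·Wi·(1/√P80 − 1/√F80)
W = 10·6.1·(1/√319 − 1/√11711) = 10·6.1·(0.046749) = 2.8517 kWh/t
With EF = 1.34: W = 2.8517·1.34 = 3.8212 kWh/t
P_mill = W·ṁ = 3.8212·856.3 = 3272.1 kW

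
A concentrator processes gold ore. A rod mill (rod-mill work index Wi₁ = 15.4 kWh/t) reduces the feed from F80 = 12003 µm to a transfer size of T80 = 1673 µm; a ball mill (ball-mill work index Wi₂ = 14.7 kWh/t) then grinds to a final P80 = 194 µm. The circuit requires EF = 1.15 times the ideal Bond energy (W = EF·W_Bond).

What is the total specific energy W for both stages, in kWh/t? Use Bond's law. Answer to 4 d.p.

W = 10.7174 kWh/t

Bond:  W = 10 Wi (1/√P − 1/√F)
Stage 1 (12003→1673 µm, Wi₁=15.4): W₁ = 10·15.4·(0.024448 − 0.009128) = 2.3594 kWh/t
Stage 2 (1673→194 µm, Wi₂=14.7): W₂ = 10·14.7·(0.071796 − 0.024448) = 6.9601 kWh/t
W = W₁ + W₂ = 2.3594 + 6.9601 = 9.3195 kWh/t
With EF = 1.15: W = 9.3195·1.15 = 10.7174 kWh/t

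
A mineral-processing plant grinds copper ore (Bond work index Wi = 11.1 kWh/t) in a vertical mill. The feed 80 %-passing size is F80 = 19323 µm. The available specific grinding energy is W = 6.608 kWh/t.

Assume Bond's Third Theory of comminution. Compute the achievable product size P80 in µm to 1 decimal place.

P80 = 224.6 µm

W = 10 Wi (1/√P80 − 1/√F80)  [Bond]
P80^-0.5 = F80^-0.5 + W/(10 Wi)
  = 6.6080/(10·11.1) + 1/√19323 = 0.059532 + 0.007194 = 0.066725
P80 = (1/0.066725)² = 14.9868² = 224.60 µm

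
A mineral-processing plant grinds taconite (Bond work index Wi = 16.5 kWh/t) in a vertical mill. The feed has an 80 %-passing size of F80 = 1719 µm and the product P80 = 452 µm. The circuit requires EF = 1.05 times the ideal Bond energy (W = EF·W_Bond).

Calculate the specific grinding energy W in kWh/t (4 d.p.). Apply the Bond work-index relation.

W = 3.9704 kWh/t

Bond: W = 10·Wi·(1/√P80 − 1/√F80)
1/√452 = 0.047036;  1/√1719 = 0.024119
W = 10·16.5·(0.047036 − 0.024119) = 3.7813 kWh/t
Apply correction: 3.7813 × 1.05 = 3.9704 kWh/t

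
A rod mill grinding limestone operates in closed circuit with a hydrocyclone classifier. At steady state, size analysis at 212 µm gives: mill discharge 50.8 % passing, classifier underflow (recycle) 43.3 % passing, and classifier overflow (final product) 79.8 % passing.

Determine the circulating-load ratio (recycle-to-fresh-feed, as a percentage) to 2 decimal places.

CL = 386.67 %

Balance %-passing 212 µm (r = R/F):
r = (o − d)/(d − u)
r = (79.8 − 50.8)/(50.8 − 43.3) = 29.0/7.5 = 3.8667
CL = 100·r = 386.67 %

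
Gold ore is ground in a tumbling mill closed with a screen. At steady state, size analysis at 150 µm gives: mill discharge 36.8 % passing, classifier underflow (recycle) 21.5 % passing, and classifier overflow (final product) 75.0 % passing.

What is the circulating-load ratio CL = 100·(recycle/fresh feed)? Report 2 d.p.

Balance %-passing 150 µm (r = R/F):
d + r·d = r·u + o → r(d−u) = o−d
r = (75.0 − 36.8)/(36.8 − 21.5) = 38.2/15.3 = 2.4967
CL = 100·r = 249.67 %

CL = 249.67 %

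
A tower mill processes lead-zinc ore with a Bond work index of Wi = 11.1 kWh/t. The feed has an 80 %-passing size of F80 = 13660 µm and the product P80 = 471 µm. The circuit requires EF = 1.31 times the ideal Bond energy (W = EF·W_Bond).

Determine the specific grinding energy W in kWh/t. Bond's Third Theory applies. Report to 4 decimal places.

W = 10·Wi·[P80^(−½) − F80^(−½)]
1/√471 = 0.046078;  1/√13660 = 0.008556
W = 10·11.1·(0.046078 − 0.008556) = 4.1649 kWh/t
W_actual = 1.31 × 4.1649 = 5.4560 kWh/t

W = 5.4560 kWh/t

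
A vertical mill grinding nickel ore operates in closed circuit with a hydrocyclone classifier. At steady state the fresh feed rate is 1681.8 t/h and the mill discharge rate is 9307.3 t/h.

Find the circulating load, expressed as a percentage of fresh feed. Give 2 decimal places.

CL = 453.41 %

Mill node: discharge = fresh + recycle.
R = M − F = 9307.3 − 1681.8 = 7625.5 t/h
CL = 100·R/F = 100·7625.5/1681.8 = 453.41 %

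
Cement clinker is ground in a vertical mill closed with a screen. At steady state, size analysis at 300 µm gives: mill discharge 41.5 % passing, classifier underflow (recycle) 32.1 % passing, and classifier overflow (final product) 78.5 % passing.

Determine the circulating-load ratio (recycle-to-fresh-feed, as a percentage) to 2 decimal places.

CL = 393.62 %

Mass balance on the −300 µm fraction:
(1+r)·d = r·u + o ⇒ r = (o−d)/(d−u)
r = (78.5 − 41.5)/(41.5 − 32.1) = 37.0/9.4 = 3.9362
CL = 100·r = 393.62 %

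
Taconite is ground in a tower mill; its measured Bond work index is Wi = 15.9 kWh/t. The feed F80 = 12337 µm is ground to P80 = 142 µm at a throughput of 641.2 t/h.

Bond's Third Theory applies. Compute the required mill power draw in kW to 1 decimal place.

P = 7637.6 kW

W = 10 Wi (1/√P80 − 1/√F80)  [Bond]
W = 10·15.9·(1/√142 − 1/√12337) = 10·15.9·(0.074915) = 11.9115 kWh/t
P_mill = W·ṁ = 11.9115·641.2 = 7637.6 kW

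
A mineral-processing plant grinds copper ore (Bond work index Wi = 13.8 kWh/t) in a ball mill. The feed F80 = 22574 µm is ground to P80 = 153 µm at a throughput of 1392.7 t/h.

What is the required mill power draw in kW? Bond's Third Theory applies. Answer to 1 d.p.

P = 14258.7 kW

W = 10 Wi / √P80 − 10 Wi / √F80
W = 10·13.8·(1/√153 − 1/√22574) = 10·13.8·(0.074189) = 10.2381 kWh/t
P = W·T = 10.2381·1392.7 = 14258.7 kW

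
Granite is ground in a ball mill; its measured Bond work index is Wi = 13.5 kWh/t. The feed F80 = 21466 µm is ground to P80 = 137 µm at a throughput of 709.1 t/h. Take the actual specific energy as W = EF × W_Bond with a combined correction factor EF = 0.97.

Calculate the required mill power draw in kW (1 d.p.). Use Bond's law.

W = 10 Wi (1/√P80 − 1/√F80)  [Bond]
W = 10·13.5·(1/√137 − 1/√21466) = 10·13.5·(0.078610) = 10.6124 kWh/t
With EF = 0.97: W = 10.6124·0.97 = 10.2940 kWh/t
P = W·T = 10.2940·709.1 = 7299.5 kW

P = 7299.5 kW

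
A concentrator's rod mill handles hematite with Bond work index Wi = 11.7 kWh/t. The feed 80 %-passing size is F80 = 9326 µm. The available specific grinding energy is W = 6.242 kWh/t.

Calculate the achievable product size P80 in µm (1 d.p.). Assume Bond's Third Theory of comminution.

P80 = 246.4 µm

Bond:  W = 10 Wi (1/√P − 1/√F)
⇒ 1/√P80 = W/(10·Wi) + 1/√F80
  = 6.2420/(10·11.7) + 1/√9326 = 0.053350 + 0.010355 = 0.063705
P80 = (1/0.063705)² = 15.6972² = 246.40 µm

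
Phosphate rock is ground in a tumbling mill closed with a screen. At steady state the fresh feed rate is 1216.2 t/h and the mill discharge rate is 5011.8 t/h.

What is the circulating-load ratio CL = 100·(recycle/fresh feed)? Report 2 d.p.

CL = 312.09 %

Mill node: discharge = fresh + recycle.
R = M − F = 5011.8 − 1216.2 = 3795.6 t/h
CL = 100·R/F = 100·3795.6/1216.2 = 312.09 %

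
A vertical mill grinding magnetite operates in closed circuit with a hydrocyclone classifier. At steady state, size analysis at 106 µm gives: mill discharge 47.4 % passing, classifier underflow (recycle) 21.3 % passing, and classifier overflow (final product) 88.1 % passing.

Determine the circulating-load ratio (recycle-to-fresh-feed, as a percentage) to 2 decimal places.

Two-product formula at 106 µm:
(1+r)d = ru + o → r = (o−d)/(d−u)
r = (88.1 − 47.4)/(47.4 − 21.3) = 40.7/26.1 = 1.5594
CL = 100·r = 155.94 %

CL = 155.94 %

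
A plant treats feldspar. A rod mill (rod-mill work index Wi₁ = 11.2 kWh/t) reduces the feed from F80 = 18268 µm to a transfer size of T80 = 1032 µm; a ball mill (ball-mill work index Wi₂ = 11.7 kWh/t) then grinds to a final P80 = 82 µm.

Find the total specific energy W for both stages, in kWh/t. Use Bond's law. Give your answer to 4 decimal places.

W = 10·Wi·[P80^(−½) − F80^(−½)]
Stage 1 (18268→1032 µm, Wi₁=11.2): W₁ = 10·11.2·(0.031129 − 0.007399) = 2.6578 kWh/t
Stage 2 (1032→82 µm, Wi₂=11.7): W₂ = 10·11.7·(0.110432 − 0.031129) = 9.2784 kWh/t
W = W₁ + W₂ = 2.6578 + 9.2784 = 11.9362 kWh/t

W = 11.9362 kWh/t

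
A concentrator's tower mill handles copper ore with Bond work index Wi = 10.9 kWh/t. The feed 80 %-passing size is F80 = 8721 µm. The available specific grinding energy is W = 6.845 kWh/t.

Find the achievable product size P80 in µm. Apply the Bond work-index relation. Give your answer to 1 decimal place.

P80 = 185.1 µm

Bond: W = 10·Wi·(1/√P80 − 1/√F80)
1/√P80 = 1/√F80 + W/(10·Wi)
  = 6.8450/(10·10.9) + 1/√8721 = 0.062798 + 0.010708 = 0.073506
P80 = (1/0.073506)² = 13.6043² = 185.08 µm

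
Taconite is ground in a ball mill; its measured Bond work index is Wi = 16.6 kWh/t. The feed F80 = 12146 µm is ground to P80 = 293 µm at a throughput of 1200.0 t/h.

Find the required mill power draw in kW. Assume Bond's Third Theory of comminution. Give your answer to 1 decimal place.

W = 10 Wi (P80^-0.5 − F80^-0.5)
W = 10·16.6·(1/√293 − 1/√12146) = 10·16.6·(0.049347) = 8.1916 kWh/t
Power = W × throughput = 8.1916 kWh/t × 1200.0 t/h = 9829.9 kW

P = 9829.9 kW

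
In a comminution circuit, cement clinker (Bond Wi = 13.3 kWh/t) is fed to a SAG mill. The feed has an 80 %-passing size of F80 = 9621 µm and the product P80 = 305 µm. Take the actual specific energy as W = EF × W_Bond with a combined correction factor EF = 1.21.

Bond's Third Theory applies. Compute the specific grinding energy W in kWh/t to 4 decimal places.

W = 7.5741 kWh/t

W = 10·Wi·(P80^(-½) − F80^(-½))
1/√305 = 0.057260;  1/√9621 = 0.010195
W = 10·13.3·(0.057260 − 0.010195) = 6.2596 kWh/t
With EF = 1.21: W = 6.2596·1.21 = 7.5741 kWh/t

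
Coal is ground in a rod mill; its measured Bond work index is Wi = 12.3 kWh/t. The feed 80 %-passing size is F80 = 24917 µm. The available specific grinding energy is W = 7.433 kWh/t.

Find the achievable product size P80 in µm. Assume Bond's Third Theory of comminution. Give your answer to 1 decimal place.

P80 = 224.3 µm

Bond: W = 10·Wi·(1/√P80 − 1/√F80)
⇒ 1/√P80 = W/(10 Wi) + 1/√F80
  = 7.4330/(10·12.3) + 1/√24917 = 0.060431 + 0.006335 = 0.066766
P80 = (1/0.066766)² = 14.9777² = 224.33 µm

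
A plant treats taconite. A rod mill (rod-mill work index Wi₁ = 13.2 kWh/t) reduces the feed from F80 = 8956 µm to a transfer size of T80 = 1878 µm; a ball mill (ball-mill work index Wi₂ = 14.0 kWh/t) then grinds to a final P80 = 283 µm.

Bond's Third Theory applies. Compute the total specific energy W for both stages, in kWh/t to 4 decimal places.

W = 10·Wi·(P80^(-½) − F80^(-½))
Stage 1 (8956→1878 µm, Wi₁=13.2): W₁ = 10·13.2·(0.023076 − 0.010567) = 1.6512 kWh/t
Stage 2 (1878→283 µm, Wi₂=14.0): W₂ = 10·14.0·(0.059444 − 0.023076) = 5.0916 kWh/t
W = W₁ + W₂ = 1.6512 + 5.0916 = 6.7427 kWh/t

W = 6.7427 kWh/t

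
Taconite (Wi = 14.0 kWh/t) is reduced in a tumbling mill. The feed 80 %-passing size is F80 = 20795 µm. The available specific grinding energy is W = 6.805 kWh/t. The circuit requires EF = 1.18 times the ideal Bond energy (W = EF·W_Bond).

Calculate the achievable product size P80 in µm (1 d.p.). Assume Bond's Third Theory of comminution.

W = 10 Wi (P80^-0.5 − F80^-0.5)
W_Bond = W / EF = 6.805 / 1.18 = 5.7669 kWh/t
1/√P80 = 1/√F80 + W_Bond/(10·Wi)
  = 5.7669/(10·14.0) + 1/√20795 = 0.041192 + 0.006935 = 0.048127
P80 = (1/0.048127)² = 20.7783² = 431.74 µm

P80 = 431.7 µm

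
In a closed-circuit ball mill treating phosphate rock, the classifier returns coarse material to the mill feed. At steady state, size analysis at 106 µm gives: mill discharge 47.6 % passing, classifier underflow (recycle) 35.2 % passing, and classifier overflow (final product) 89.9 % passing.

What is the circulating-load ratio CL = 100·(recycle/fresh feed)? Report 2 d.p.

CL = 341.13 %

Classifier node, passing 106 µm:
(1+r)·d = r·u + o ⇒ r = (o−d)/(d−u)
r = (89.9 − 47.6)/(47.6 − 35.2) = 42.3/12.4 = 3.4113
CL = 100·r = 341.13 %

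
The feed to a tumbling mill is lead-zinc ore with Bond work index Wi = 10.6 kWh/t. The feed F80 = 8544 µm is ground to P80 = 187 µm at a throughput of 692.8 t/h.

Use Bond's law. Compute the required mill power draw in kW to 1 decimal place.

Bond:  W = 10 Wi (1/√P − 1/√F)
W = 10·10.6·(1/√187 − 1/√8544) = 10·10.6·(0.062309) = 6.6047 kWh/t
Mill draw = 6.6047 × 692.8 = 4575.8 kW

P = 4575.8 kW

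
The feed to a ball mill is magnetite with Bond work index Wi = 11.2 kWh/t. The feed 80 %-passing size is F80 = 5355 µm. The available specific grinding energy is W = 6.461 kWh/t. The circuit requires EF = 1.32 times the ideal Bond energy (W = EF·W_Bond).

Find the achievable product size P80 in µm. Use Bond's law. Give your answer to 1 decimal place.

P80 = 303.9 µm

Bond: W = 10·Wi·(1/√P80 − 1/√F80)
W_Bond = W / EF = 6.461 / 1.32 = 4.8947 kWh/t
P80^-0.5 = F80^-0.5 + W_Bond/(10 Wi)
  = 4.8947/(10·11.2) + 1/√5355 = 0.043703 + 0.013665 = 0.057368
P80 = (1/0.057368)² = 17.4313² = 303.85 µm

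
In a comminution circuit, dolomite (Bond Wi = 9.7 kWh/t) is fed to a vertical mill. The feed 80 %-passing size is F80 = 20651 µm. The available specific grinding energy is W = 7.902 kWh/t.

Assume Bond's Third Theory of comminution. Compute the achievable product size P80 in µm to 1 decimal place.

W_Bond = 10·Wi·(1/√P₈₀ − 1/√F₈₀)
1/√P80 = 1/√F80 + W/(10·Wi)
  = 7.9020/(10·9.7) + 1/√20651 = 0.081464 + 0.006959 = 0.088423
P80 = (1/0.088423)² = 11.3093² = 127.90 µm

P80 = 127.9 µm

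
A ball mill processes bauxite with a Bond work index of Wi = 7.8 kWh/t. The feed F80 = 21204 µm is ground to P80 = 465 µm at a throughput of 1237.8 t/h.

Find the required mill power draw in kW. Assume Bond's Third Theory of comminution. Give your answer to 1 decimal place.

W = 10 Wi (P80^-0.5 − F80^-0.5)
W = 10·7.8·(1/√465 − 1/√21204) = 10·7.8·(0.039507) = 3.0815 kWh/t
P = W·T = 3.0815·1237.8 = 3814.3 kW

P = 3814.3 kW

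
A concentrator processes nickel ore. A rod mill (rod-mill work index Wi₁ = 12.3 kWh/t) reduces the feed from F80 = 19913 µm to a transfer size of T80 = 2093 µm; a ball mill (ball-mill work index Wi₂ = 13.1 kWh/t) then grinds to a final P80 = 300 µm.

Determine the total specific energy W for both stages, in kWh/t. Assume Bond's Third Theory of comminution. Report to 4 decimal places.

W = 10·Wi·(P80^(-½) − F80^(-½))
Stage 1 (19913→2093 µm, Wi₁=12.3): W₁ = 10·12.3·(0.021858 − 0.007086) = 1.8169 kWh/t
Stage 2 (2093→300 µm, Wi₂=13.1): W₂ = 10·13.1·(0.057735 − 0.021858) = 4.6999 kWh/t
W = W₁ + W₂ = 1.8169 + 4.6999 = 6.5168 kWh/t

W = 6.5168 kWh/t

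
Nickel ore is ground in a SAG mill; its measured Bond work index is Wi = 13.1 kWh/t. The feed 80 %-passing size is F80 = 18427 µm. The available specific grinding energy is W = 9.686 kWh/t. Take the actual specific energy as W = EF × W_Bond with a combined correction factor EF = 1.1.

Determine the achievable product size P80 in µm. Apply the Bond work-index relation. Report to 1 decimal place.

P80 = 179.8 µm

W = 10·Wi·[P80^(−½) − F80^(−½)]
W_Bond = W / EF = 9.686 / 1.1 = 8.8055 kWh/t
1/√P80 = 1/√F80 + W_Bond/(10·Wi)
  = 8.8055/(10·13.1) + 1/√18427 = 0.067217 + 0.007367 = 0.074584
P80 = (1/0.074584)² = 13.4077² = 179.77 µm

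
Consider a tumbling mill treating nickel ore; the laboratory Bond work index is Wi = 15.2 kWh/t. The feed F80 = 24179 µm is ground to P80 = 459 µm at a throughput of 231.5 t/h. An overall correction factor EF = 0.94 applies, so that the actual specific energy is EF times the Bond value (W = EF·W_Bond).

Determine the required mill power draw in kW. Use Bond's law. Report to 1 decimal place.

Bond:  W = 10 Wi (1/√P − 1/√F)
W = 10·15.2·(1/√459 − 1/√24179) = 10·15.2·(0.040245) = 6.1172 kWh/t
Corrected W = EF·W_Bond = 0.94·6.1172 = 5.7502 kWh/t
P_mill = W·ṁ = 5.7502·231.5 = 1331.2 kW

P = 1331.2 kW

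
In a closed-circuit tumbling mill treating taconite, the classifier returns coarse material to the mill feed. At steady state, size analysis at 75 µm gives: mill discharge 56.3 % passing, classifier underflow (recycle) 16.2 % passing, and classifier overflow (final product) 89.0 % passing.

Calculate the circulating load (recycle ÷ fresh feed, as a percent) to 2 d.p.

Balance %-passing 75 µm (r = R/F):
Fd + Rd = Ru + Fo ⇒ R/F = (o−d)/(d−u)
r = (89.0 − 56.3)/(56.3 − 16.2) = 32.7/40.1 = 0.8155
CL = 100·r = 81.55 %

CL = 81.55 %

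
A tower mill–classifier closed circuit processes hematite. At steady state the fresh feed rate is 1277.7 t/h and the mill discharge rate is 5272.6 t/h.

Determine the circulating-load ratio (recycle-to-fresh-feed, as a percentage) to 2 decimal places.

CL = 312.66 %

M = F + R at steady state, so:
R = M − F = 5272.6 − 1277.7 = 3994.9 t/h
CL = 100·R/F = 100·3994.9/1277.7 = 312.66 %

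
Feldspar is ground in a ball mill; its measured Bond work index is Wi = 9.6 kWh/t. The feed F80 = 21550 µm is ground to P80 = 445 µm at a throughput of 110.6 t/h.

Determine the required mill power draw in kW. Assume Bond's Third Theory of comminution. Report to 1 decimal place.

W_Bond = 10·Wi·(1/√P₈₀ − 1/√F₈₀)
W = 10·9.6·(1/√445 − 1/√21550) = 10·9.6·(0.040593) = 3.8969 kWh/t
Mill draw = 3.8969 × 110.6 = 431.0 kW

P = 431.0 kW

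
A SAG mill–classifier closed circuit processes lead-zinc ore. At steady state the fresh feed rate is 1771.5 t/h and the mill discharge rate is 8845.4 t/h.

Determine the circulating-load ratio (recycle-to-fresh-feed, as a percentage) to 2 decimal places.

CL = 399.32 %

Steady state: M = F + R.
R = M − F = 8845.4 − 1771.5 = 7073.9 t/h
CL = 100·R/F = 100·7073.9/1771.5 = 399.32 %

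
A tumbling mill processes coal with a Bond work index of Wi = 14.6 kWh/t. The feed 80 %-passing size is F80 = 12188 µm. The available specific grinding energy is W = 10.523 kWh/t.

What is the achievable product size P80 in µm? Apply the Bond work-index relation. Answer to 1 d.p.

W = 10·Wi·[P80^(−½) − F80^(−½)]
1/√P80 = 1/√F80 + W/(10·Wi)
  = 10.5230/(10·14.6) + 1/√12188 = 0.072075 + 0.009058 = 0.081133
P80 = (1/0.081133)² = 12.3254² = 151.92 µm

P80 = 151.9 µm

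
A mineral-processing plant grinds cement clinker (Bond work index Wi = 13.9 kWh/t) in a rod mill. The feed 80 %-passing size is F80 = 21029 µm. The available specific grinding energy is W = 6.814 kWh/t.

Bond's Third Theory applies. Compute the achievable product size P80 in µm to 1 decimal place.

P80 = 319.8 µm

W = 10 Wi (P80^-0.5 − F80^-0.5)
⇒ 1/√P80 = W/(10 Wi) + 1/√F80
  = 6.8140/(10·13.9) + 1/√21029 = 0.049022 + 0.006896 = 0.055917
P80 = (1/0.055917)² = 17.8835² = 319.82 µm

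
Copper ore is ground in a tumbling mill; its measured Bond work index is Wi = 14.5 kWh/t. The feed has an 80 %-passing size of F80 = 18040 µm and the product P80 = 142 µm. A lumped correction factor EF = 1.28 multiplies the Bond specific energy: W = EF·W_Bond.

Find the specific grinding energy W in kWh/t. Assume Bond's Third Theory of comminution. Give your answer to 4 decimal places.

W = 14.1934 kWh/t

Bond:  W = 10 Wi (1/√P − 1/√F)
1/√142 = 0.083918;  1/√18040 = 0.007445
W = 10·14.5·(0.083918 − 0.007445) = 11.0886 kWh/t
Apply correction: 11.0886 × 1.28 = 14.1934 kWh/t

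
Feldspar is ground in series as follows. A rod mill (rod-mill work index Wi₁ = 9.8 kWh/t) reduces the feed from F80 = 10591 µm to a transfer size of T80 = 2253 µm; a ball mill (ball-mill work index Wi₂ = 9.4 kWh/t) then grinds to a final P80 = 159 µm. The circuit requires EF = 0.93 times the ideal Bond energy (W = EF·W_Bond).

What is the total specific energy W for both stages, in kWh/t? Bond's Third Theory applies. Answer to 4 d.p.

W = 10 Wi (P80^-0.5 − F80^-0.5)
Stage 1 (10591→2253 µm, Wi₁=9.8): W₁ = 10·9.8·(0.021068 − 0.009717) = 1.1124 kWh/t
Stage 2 (2253→159 µm, Wi₂=9.4): W₂ = 10·9.4·(0.079305 − 0.021068) = 5.4743 kWh/t
W = W₁ + W₂ = 1.1124 + 5.4743 = 6.5867 kWh/t
W_actual = 0.93 × 6.5867 = 6.1256 kWh/t

W = 6.1256 kWh/t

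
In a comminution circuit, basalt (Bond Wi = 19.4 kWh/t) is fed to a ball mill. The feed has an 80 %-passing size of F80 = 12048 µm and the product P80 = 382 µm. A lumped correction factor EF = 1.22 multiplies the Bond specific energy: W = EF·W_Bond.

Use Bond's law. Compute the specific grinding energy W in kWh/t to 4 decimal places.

W = 9.9533 kWh/t

W_Bond = 10·Wi·(1/√P₈₀ − 1/√F₈₀)
1/√382 = 0.051164;  1/√12048 = 0.009111
W = 10·19.4·(0.051164 − 0.009111) = 8.1585 kWh/t
With EF = 1.22: W = 8.1585·1.22 = 9.9533 kWh/t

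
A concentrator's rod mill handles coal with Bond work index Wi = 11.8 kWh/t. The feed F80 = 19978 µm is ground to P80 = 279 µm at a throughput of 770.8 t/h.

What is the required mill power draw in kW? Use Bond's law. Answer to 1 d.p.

W_Bond = 10·Wi·(1/√P₈₀ − 1/√F₈₀)
W = 10·11.8·(1/√279 − 1/√19978) = 10·11.8·(0.052793) = 6.2296 kWh/t
P_mill = W·ṁ = 6.2296·770.8 = 4801.8 kW

P = 4801.8 kW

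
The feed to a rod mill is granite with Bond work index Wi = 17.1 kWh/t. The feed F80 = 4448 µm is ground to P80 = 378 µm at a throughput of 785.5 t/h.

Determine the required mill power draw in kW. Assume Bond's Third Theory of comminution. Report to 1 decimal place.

W = 10·Wi·[P80^(−½) − F80^(−½)]
W = 10·17.1·(1/√378 − 1/√4448) = 10·17.1·(0.036440) = 6.2313 kWh/t
P = W·T = 6.2313·785.5 = 4894.7 kW

P = 4894.7 kW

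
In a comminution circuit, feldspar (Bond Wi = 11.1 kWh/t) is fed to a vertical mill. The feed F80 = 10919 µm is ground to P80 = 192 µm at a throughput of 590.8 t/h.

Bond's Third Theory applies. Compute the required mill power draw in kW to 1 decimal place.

P = 4105.2 kW

W = 10·Wi·[P80^(−½) − F80^(−½)]
W = 10·11.1·(1/√192 − 1/√10919) = 10·11.1·(0.062599) = 6.9485 kWh/t
Mill draw = 6.9485 × 590.8 = 4105.2 kW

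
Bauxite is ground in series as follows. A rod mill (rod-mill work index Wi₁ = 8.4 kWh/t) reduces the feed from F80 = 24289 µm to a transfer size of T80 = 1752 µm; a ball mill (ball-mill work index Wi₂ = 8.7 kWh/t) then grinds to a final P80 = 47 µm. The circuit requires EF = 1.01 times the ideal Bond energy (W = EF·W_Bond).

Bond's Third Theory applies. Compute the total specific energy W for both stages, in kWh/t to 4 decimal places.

W = 12.2004 kWh/t

W_Bond = 10·Wi·(1/√P₈₀ − 1/√F₈₀)
Stage 1 (24289→1752 µm, Wi₁=8.4): W₁ = 10·8.4·(0.023891 − 0.006416) = 1.4679 kWh/t
Stage 2 (1752→47 µm, Wi₂=8.7): W₂ = 10·8.7·(0.145865 − 0.023891) = 10.6117 kWh/t
W = W₁ + W₂ = 1.4679 + 10.6117 = 12.0796 kWh/t
Apply correction: 12.0796 × 1.01 = 12.2004 kWh/t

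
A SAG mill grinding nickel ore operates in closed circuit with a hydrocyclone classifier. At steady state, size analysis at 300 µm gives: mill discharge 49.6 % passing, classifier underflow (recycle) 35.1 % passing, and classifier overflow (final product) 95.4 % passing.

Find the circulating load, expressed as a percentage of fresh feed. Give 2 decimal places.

CL = 315.86 %

Balance %-passing 300 µm (r = R/F):
Fd + Rd = Ru + Fo ⇒ R/F = (o−d)/(d−u)
r = (95.4 − 49.6)/(49.6 − 35.1) = 45.8/14.5 = 3.1586
CL = 100·r = 315.86 %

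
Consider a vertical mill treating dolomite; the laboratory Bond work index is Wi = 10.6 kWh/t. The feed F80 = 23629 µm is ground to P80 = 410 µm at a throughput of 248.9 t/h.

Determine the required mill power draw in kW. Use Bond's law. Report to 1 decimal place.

P = 1131.3 kW

W = 10·Wi·(P80^(-½) − F80^(-½))
W = 10·10.6·(1/√410 − 1/√23629) = 10·10.6·(0.042881) = 4.5454 kWh/t
P = W·T = 4.5454·248.9 = 1131.3 kW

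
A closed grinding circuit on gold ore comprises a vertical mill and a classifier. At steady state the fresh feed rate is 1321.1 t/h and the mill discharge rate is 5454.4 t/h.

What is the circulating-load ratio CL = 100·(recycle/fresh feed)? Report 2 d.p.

Mill node: discharge = fresh + recycle.
R = M − F = 5454.4 − 1321.1 = 4133.3 t/h
CL = 100·R/F = 100·4133.3/1321.1 = 312.87 %

CL = 312.87 %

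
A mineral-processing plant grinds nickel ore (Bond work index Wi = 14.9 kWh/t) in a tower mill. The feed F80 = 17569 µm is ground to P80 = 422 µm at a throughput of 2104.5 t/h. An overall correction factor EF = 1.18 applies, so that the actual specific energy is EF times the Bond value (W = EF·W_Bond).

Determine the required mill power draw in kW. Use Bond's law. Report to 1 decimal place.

W = 10·Wi·(P80^(-½) − F80^(-½))
W = 10·14.9·(1/√422 − 1/√17569) = 10·14.9·(0.041135) = 6.1291 kWh/t
Corrected W = EF·W_Bond = 1.18·6.1291 = 7.2323 kWh/t
P = W·T = 7.2323·2104.5 = 15220.4 kW

P = 15220.4 kW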